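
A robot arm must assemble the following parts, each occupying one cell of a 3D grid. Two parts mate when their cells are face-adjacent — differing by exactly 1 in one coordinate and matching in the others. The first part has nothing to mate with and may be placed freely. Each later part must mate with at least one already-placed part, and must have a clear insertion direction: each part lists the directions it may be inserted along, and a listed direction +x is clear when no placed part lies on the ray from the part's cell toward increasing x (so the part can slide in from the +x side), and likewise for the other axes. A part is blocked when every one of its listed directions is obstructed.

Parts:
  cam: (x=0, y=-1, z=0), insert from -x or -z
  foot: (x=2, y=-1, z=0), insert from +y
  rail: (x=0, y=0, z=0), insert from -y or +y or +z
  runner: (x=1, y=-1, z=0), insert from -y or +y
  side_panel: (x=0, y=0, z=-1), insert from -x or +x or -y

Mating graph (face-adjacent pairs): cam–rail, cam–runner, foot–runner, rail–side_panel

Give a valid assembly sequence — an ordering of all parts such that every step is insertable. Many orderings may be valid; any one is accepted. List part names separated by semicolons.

cam; rail; side_panel; runner; foot

1. cam@(0, -1, 0) [-x clear] — {cam}
2. rail@(0, 0, 0) [+y clear] — {cam, rail}
3. side_panel@(0, 0, -1) [-x clear] — {cam, rail, side_panel}
4. runner@(1, -1, 0) [-y clear] — {cam, rail, runner, side_panel}
5. foot@(2, -1, 0) [+y clear] — {cam, foot, rail, runner, side_panel}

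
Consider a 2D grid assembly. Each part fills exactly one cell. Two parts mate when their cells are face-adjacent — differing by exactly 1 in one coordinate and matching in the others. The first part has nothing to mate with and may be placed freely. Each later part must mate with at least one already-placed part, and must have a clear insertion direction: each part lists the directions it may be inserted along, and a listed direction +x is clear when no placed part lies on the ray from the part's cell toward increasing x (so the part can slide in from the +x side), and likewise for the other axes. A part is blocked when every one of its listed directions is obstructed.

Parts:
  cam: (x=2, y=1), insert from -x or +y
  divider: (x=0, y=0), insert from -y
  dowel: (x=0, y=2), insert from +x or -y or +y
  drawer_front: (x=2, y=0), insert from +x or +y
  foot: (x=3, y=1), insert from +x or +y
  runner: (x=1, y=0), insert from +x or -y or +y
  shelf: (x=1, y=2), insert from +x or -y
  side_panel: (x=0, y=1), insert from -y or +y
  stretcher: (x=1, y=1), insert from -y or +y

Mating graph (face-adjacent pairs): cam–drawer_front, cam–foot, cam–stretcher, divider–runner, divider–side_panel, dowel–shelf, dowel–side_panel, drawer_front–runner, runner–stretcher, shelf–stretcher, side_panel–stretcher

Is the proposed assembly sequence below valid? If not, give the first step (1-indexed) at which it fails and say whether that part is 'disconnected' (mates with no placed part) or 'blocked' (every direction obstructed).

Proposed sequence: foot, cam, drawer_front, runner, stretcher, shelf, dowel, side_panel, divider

1. foot@(3, 1) [+x clear] — {foot}
2. cam@(2, 1) [-x clear] — {cam, foot}
3. drawer_front@(2, 0) [+x clear] — {cam, drawer_front, foot}
4. runner@(1, 0) [-y clear] — {cam, drawer_front, foot, runner}
5. stretcher@(1, 1) [+y clear] — {cam, drawer_front, foot, runner, stretcher}
6. shelf@(1, 2) [+x clear] — {cam, drawer_front, foot, runner, shelf, stretcher}
7. dowel@(0, 2) [-y clear] — {cam, dowel, drawer_front, foot, runner, shelf, stretcher}
8. side_panel@(0, 1) [-y clear] — {cam, dowel, drawer_front, foot, runner, shelf, side_panel, stretcher}
9. divider@(0, 0) [-y clear] — {cam, divider, dowel, drawer_front, foot, runner, shelf, side_panel, stretcher}

Valid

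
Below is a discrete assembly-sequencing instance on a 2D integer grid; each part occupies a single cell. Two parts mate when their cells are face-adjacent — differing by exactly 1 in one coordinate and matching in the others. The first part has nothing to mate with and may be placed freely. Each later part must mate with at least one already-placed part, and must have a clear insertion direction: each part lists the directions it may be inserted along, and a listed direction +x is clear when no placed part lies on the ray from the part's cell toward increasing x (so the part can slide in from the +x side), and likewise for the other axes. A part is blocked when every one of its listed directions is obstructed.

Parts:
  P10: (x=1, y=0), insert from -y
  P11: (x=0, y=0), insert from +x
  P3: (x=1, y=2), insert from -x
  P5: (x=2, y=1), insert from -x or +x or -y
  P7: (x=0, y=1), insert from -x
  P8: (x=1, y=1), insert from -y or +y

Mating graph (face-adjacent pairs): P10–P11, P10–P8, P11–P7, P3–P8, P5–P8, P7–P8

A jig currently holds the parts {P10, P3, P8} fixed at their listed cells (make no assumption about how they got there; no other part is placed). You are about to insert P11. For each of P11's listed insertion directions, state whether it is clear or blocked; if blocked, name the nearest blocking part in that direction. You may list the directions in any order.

+x: nearest on ray is P10@(1, 0) ⇒ blocked

+x: blocked by P10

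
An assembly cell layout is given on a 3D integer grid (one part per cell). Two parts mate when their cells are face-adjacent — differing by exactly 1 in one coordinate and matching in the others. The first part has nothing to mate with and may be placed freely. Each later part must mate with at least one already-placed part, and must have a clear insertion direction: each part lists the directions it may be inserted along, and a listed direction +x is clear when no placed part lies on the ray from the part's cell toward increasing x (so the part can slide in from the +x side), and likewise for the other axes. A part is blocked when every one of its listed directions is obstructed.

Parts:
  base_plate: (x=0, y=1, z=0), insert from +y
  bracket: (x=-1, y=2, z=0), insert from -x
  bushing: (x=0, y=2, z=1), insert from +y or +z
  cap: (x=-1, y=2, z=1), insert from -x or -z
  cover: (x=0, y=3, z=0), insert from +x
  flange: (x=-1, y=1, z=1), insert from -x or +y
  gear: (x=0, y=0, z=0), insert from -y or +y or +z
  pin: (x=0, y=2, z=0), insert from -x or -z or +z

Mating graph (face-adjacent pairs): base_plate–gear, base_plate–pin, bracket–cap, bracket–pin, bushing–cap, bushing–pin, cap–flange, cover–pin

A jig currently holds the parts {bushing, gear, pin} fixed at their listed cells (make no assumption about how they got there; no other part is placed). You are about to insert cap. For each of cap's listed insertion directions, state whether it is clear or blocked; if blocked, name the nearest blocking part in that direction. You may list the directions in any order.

-x: ray from cap(-1, 2, 1) has no placed part ⇒ clear
-z: ray from cap(-1, 2, 1) has no placed part ⇒ clear

-x: clear; -z: clear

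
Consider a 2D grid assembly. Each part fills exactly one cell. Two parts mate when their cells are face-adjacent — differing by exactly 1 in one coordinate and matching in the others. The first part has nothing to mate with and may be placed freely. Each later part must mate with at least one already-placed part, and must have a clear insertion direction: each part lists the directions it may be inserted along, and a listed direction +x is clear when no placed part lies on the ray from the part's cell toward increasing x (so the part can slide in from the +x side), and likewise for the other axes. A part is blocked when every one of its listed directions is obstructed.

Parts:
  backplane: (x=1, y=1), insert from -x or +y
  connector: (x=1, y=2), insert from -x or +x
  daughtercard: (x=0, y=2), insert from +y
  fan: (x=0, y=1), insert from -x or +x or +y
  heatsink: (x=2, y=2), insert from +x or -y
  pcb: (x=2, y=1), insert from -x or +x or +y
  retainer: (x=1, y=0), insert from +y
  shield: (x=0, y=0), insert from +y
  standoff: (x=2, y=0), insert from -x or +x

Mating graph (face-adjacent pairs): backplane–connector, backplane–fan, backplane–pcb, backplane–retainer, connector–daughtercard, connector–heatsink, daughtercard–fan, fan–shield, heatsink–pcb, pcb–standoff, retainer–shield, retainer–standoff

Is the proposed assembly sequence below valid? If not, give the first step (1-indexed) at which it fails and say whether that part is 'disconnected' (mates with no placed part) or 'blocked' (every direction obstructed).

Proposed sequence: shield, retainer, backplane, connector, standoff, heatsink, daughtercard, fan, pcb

1. shield@(0, 0) [+y clear] — {shield}
2. retainer@(1, 0) [+y clear] — {retainer, shield}
3. backplane@(1, 1) [-x clear] — {backplane, retainer, shield}
4. connector@(1, 2) [-x clear] — {backplane, connector, retainer, shield}
5. standoff@(2, 0) [+x clear] — {backplane, connector, retainer, shield, standoff}
6. heatsink@(2, 2) [+x clear] — {backplane, connector, heatsink, retainer, shield, standoff}
7. daughtercard@(0, 2) [+y clear] — {backplane, connector, daughtercard, heatsink, retainer, shield, standoff}
8. fan@(0, 1) [-x clear] — {backplane, connector, daughtercard, fan, heatsink, retainer, shield, standoff}
9. pcb@(2, 1) [+x clear] — {backplane, connector, daughtercard, fan, heatsink, pcb, retainer, shield, standoff}

Valid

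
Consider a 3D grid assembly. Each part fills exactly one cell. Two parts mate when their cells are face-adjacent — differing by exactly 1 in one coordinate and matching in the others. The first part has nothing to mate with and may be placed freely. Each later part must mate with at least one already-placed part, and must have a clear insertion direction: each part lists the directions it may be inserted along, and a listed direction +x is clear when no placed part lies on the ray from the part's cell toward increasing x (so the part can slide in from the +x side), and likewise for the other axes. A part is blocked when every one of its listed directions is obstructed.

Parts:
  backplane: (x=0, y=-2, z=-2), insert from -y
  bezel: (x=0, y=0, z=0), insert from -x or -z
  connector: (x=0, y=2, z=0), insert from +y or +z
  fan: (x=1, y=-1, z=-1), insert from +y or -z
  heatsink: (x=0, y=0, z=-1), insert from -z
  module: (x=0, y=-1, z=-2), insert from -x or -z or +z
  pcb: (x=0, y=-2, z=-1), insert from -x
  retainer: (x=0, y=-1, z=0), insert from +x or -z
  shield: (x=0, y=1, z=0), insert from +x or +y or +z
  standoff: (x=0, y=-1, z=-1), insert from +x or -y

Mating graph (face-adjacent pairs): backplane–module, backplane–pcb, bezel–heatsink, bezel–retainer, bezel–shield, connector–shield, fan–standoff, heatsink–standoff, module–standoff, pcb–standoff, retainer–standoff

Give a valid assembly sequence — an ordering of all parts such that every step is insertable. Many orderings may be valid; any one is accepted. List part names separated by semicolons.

heatsink; standoff; pcb; backplane; fan; module; bezel; retainer; shield; connector

1. heatsink@(0, 0, -1) [-z clear] — {heatsink}
2. standoff@(0, -1, -1) [+x clear] — {heatsink, standoff}
3. pcb@(0, -2, -1) [-x clear] — {heatsink, pcb, standoff}
4. backplane@(0, -2, -2) [-y clear] — {backplane, heatsink, pcb, standoff}
5. fan@(1, -1, -1) [+y clear] — {backplane, fan, heatsink, pcb, standoff}
6. module@(0, -1, -2) [-x clear] — {backplane, fan, heatsink, module, pcb, standoff}
7. bezel@(0, 0, 0) [-x clear] — {backplane, bezel, fan, heatsink, module, pcb, standoff}
8. retainer@(0, -1, 0) [+x clear] — {backplane, bezel, fan, heatsink, module, pcb, retainer, standoff}
9. shield@(0, 1, 0) [+x clear] — {backplane, bezel, fan, heatsink, module, pcb, retainer, shield, standoff}
10. connector@(0, 2, 0) [+y clear] — {backplane, bezel, connector, fan, heatsink, module, pcb, retainer, shield, standoff}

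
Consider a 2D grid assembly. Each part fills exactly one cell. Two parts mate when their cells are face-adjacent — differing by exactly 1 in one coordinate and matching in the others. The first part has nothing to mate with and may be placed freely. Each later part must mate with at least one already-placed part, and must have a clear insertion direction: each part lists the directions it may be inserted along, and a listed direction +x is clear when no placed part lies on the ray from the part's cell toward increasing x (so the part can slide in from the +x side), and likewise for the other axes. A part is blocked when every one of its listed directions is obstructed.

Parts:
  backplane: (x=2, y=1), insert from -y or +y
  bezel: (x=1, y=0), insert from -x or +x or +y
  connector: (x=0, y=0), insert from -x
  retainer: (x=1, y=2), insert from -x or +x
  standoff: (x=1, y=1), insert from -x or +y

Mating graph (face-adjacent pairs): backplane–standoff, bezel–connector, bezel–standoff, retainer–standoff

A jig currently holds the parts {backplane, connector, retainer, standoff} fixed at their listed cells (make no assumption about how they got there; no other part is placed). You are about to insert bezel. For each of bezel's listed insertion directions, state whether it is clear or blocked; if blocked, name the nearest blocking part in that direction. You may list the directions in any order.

-x: nearest on ray is connector@(0, 0) ⇒ blocked
+x: ray from bezel(1, 0) has no placed part ⇒ clear
+y: nearest on ray is standoff@(1, 1) ⇒ blocked

+x: clear; +y: blocked by standoff; -x: blocked by connector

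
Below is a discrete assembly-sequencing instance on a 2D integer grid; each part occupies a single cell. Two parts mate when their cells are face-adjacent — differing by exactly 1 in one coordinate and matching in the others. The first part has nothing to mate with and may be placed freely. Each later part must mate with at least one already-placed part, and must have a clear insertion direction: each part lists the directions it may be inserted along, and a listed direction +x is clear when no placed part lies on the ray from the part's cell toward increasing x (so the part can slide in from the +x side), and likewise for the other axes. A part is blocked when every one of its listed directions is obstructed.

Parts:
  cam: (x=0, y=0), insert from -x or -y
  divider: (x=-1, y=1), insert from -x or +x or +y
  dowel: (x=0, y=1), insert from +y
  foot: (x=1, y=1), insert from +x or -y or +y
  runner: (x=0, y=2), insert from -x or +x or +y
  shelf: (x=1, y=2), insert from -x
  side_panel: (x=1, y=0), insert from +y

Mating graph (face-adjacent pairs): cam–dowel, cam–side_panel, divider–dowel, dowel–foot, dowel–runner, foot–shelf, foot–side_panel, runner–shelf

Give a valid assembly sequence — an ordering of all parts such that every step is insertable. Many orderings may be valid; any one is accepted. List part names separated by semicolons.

divider; dowel; cam; side_panel; foot; shelf; runner

1. divider@(-1, 1) [-x clear] — {divider}
2. dowel@(0, 1) [+y clear] — {divider, dowel}
3. cam@(0, 0) [-x clear] — {cam, divider, dowel}
4. side_panel@(1, 0) [+y clear] — {cam, divider, dowel, side_panel}
5. foot@(1, 1) [+x clear] — {cam, divider, dowel, foot, side_panel}
6. shelf@(1, 2) [-x clear] — {cam, divider, dowel, foot, shelf, side_panel}
7. runner@(0, 2) [-x clear] — {cam, divider, dowel, foot, runner, shelf, side_panel}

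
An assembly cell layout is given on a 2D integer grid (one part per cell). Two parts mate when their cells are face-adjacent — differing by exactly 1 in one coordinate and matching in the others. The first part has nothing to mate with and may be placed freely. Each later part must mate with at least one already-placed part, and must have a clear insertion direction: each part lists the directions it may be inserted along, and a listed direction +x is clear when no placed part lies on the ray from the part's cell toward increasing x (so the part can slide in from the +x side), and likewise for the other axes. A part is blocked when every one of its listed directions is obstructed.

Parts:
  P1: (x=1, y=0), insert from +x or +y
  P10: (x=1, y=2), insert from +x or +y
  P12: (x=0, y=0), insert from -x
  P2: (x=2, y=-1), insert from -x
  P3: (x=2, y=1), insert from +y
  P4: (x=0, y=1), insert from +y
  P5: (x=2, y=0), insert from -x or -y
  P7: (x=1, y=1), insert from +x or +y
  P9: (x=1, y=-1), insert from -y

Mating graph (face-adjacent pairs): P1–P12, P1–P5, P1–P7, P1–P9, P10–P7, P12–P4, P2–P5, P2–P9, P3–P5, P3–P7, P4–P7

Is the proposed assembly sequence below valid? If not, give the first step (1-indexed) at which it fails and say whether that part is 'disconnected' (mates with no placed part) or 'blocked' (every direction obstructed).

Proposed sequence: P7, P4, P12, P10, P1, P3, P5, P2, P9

1. P7@(1, 1) [+x clear] — {P7}
2. P4@(0, 1) [+y clear] — {P4, P7}
3. P12@(0, 0) [-x clear] — {P12, P4, P7}
4. P10@(1, 2) [+x clear] — {P10, P12, P4, P7}
5. P1@(1, 0) [+x clear] — {P1, P10, P12, P4, P7}
6. P3@(2, 1) [+y clear] — {P1, P10, P12, P3, P4, P7}
7. P5@(2, 0) [-y clear] — {P1, P10, P12, P3, P4, P5, P7}
8. P2@(2, -1) [-x clear] — {P1, P10, P12, P2, P3, P4, P5, P7}
9. P9@(1, -1) [-y clear] — {P1, P10, P12, P2, P3, P4, P5, P7, P9}

Valid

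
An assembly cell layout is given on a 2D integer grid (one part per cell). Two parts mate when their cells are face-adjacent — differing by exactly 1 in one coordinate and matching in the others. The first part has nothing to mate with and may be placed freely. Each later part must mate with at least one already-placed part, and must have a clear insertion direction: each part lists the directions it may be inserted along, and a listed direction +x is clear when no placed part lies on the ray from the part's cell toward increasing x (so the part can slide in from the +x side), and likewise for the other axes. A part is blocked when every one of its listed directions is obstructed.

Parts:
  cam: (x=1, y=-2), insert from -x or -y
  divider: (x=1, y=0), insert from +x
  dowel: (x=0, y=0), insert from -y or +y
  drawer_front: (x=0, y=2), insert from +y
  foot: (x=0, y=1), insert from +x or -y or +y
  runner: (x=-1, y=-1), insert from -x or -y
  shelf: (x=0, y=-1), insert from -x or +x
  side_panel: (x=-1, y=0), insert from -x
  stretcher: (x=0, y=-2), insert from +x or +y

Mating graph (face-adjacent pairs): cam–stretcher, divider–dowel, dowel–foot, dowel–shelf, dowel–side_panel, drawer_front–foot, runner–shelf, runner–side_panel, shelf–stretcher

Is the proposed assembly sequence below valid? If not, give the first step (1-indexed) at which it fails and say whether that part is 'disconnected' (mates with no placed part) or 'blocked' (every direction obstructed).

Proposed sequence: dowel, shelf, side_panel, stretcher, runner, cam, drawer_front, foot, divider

Invalid at step 7 (disconnected)

1. dowel@(0, 0) [-y clear] — {dowel}
2. shelf@(0, -1) [-x clear] — {dowel, shelf}
3. side_panel@(-1, 0) [-x clear] — {dowel, shelf, side_panel}
4. stretcher@(0, -2) [+x clear] — {dowel, shelf, side_panel, stretcher}
5. runner@(-1, -1) [-x clear] — {dowel, runner, shelf, side_panel, stretcher}
6. cam@(1, -2) [-y clear] — {cam, dowel, runner, shelf, side_panel, stretcher}
7. drawer_front@(0, 2) — no placed neighbour ⇒ disconnected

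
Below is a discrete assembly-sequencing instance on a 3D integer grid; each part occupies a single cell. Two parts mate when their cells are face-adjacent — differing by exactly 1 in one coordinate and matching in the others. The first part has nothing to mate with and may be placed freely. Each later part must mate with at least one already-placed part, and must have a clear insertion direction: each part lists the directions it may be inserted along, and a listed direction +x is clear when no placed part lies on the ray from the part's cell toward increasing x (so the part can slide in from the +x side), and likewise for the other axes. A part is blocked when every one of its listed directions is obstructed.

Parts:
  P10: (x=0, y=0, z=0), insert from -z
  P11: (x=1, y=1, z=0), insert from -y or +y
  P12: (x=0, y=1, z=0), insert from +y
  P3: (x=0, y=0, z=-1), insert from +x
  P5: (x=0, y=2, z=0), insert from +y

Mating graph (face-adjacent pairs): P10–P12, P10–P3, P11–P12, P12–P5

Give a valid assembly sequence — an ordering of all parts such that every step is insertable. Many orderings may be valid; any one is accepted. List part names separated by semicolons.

P11; P12; P5; P10; P3

1. P11@(1, 1, 0) [-y clear] — {P11}
2. P12@(0, 1, 0) [+y clear] — {P11, P12}
3. P5@(0, 2, 0) [+y clear] — {P11, P12, P5}
4. P10@(0, 0, 0) [-z clear] — {P10, P11, P12, P5}
5. P3@(0, 0, -1) [+x clear] — {P10, P11, P12, P3, P5}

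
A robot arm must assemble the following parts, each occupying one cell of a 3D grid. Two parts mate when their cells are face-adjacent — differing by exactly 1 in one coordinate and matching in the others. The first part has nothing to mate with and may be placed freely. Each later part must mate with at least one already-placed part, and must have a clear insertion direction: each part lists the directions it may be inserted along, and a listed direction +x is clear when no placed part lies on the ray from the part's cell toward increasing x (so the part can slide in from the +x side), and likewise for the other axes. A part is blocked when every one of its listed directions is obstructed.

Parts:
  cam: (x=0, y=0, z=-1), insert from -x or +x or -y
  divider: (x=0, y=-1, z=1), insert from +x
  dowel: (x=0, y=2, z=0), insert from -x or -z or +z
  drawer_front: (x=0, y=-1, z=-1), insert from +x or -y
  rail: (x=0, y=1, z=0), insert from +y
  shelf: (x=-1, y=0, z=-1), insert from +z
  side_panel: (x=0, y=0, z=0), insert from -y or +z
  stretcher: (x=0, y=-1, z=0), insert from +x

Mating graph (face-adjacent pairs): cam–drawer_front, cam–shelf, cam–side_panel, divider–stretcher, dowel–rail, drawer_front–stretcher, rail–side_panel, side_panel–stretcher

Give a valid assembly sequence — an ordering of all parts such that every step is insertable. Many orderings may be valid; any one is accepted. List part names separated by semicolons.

divider; stretcher; side_panel; rail; dowel; drawer_front; cam; shelf

1. divider@(0, -1, 1) [+x clear] — {divider}
2. stretcher@(0, -1, 0) [+x clear] — {divider, stretcher}
3. side_panel@(0, 0, 0) [+z clear] — {divider, side_panel, stretcher}
4. rail@(0, 1, 0) [+y clear] — {divider, rail, side_panel, stretcher}
5. dowel@(0, 2, 0) [-x clear] — {divider, dowel, rail, side_panel, stretcher}
6. drawer_front@(0, -1, -1) [+x clear] — {divider, dowel, drawer_front, rail, side_panel, stretcher}
7. cam@(0, 0, -1) [-x clear] — {cam, divider, dowel, drawer_front, rail, side_panel, stretcher}
8. shelf@(-1, 0, -1) [+z clear] — {cam, divider, dowel, drawer_front, rail, shelf, side_panel, stretcher}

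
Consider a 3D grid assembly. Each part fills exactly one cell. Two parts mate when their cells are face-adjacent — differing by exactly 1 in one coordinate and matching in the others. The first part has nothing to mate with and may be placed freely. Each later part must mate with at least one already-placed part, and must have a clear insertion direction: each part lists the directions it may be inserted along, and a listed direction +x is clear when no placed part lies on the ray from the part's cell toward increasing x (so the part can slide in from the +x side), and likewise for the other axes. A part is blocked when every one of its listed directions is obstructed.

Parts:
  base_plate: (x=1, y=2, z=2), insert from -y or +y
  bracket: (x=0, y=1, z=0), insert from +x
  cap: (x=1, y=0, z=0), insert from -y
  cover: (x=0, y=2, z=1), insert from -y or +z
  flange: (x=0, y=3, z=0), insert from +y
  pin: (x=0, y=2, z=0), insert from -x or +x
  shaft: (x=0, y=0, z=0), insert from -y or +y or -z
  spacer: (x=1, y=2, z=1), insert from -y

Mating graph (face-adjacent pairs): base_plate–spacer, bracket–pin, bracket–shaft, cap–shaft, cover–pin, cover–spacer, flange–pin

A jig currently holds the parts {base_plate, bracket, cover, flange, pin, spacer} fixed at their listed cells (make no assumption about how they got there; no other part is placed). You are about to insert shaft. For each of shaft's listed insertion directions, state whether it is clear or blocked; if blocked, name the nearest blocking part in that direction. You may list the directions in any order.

+y: blocked by bracket; -y: clear; -z: clear

-y: ray from shaft(0, 0, 0) has no placed part ⇒ clear
+y: nearest on ray is bracket@(0, 1, 0) ⇒ blocked
-z: ray from shaft(0, 0, 0) has no placed part ⇒ clear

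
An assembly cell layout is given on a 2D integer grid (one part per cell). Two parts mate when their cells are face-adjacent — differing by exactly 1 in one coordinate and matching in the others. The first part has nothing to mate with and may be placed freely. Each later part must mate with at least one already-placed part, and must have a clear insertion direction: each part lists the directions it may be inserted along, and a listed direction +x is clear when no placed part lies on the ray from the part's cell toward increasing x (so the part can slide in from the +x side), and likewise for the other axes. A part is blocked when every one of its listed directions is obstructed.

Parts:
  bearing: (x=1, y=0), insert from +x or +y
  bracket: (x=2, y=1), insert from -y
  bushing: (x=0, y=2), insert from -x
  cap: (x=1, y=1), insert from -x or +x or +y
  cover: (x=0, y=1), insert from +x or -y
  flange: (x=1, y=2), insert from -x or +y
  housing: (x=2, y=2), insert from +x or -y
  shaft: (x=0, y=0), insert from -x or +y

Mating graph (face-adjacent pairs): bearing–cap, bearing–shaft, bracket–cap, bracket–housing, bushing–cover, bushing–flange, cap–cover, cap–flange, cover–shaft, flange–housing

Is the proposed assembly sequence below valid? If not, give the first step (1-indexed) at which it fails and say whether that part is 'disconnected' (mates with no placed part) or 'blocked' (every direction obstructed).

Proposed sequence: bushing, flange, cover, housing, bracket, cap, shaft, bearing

1. bushing@(0, 2) [-x clear] — {bushing}
2. flange@(1, 2) [+y clear] — {bushing, flange}
3. cover@(0, 1) [+x clear] — {bushing, cover, flange}
4. housing@(2, 2) [+x clear] — {bushing, cover, flange, housing}
5. bracket@(2, 1) [-y clear] — {bracket, bushing, cover, flange, housing}
6. cap@(1, 1) — -x/+x/+y all obstructed ⇒ blocked

Invalid at step 6 (blocked)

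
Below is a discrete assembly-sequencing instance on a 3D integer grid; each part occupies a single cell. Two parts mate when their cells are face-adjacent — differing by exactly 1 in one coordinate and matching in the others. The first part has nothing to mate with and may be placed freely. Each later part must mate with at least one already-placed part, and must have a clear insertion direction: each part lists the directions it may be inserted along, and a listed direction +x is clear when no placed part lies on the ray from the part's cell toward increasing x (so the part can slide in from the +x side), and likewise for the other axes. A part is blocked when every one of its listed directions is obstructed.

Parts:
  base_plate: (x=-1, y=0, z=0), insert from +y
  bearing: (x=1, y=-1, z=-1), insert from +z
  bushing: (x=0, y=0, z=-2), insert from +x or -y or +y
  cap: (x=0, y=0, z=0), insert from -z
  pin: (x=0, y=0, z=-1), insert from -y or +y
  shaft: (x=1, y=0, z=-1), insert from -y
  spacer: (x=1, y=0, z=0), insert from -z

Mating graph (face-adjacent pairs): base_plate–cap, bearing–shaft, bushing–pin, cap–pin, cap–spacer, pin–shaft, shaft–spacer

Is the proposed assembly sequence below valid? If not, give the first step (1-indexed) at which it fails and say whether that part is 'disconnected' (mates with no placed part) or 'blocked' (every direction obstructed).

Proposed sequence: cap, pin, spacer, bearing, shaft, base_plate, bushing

1. cap@(0, 0, 0) [-z clear] — {cap}
2. pin@(0, 0, -1) [-y clear] — {cap, pin}
3. spacer@(1, 0, 0) [-z clear] — {cap, pin, spacer}
4. bearing@(1, -1, -1) — no placed neighbour ⇒ disconnected

Invalid at step 4 (disconnected)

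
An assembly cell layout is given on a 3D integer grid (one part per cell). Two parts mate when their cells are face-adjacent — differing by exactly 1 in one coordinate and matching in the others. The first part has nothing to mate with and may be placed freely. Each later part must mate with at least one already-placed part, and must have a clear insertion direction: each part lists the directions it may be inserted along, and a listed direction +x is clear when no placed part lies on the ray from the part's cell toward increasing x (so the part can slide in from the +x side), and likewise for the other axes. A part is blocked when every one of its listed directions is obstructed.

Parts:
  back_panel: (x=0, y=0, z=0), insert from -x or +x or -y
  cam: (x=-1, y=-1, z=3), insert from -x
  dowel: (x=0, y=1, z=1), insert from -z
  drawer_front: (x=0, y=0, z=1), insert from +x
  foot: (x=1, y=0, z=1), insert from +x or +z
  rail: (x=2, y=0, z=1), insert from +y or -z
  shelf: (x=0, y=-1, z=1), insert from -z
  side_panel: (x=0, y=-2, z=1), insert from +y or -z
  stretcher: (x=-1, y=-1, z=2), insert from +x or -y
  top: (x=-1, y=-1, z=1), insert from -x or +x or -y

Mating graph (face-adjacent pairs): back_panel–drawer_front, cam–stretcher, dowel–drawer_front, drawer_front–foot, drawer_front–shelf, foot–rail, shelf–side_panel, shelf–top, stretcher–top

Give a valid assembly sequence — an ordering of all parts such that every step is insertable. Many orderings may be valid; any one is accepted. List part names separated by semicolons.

1. back_panel@(0, 0, 0) [-x clear] — {back_panel}
2. drawer_front@(0, 0, 1) [+x clear] — {back_panel, drawer_front}
3. foot@(1, 0, 1) [+x clear] — {back_panel, drawer_front, foot}
4. shelf@(0, -1, 1) [-z clear] — {back_panel, drawer_front, foot, shelf}
5. side_panel@(0, -2, 1) [-z clear] — {back_panel, drawer_front, foot, shelf, side_panel}
6. rail@(2, 0, 1) [+y clear] — {back_panel, drawer_front, foot, rail, shelf, side_panel}
7. top@(-1, -1, 1) [-x clear] — {back_panel, drawer_front, foot, rail, shelf, side_panel, top}
8. stretcher@(-1, -1, 2) [+x clear] — {back_panel, drawer_front, foot, rail, shelf, side_panel, stretcher, top}
9. cam@(-1, -1, 3) [-x clear] — {back_panel, cam, drawer_front, foot, rail, shelf, side_panel, stretcher, top}
10. dowel@(0, 1, 1) [-z clear] — {back_panel, cam, dowel, drawer_front, foot, rail, shelf, side_panel, stretcher, top}

back_panel; drawer_front; foot; shelf; side_panel; rail; top; stretcher; cam; dowel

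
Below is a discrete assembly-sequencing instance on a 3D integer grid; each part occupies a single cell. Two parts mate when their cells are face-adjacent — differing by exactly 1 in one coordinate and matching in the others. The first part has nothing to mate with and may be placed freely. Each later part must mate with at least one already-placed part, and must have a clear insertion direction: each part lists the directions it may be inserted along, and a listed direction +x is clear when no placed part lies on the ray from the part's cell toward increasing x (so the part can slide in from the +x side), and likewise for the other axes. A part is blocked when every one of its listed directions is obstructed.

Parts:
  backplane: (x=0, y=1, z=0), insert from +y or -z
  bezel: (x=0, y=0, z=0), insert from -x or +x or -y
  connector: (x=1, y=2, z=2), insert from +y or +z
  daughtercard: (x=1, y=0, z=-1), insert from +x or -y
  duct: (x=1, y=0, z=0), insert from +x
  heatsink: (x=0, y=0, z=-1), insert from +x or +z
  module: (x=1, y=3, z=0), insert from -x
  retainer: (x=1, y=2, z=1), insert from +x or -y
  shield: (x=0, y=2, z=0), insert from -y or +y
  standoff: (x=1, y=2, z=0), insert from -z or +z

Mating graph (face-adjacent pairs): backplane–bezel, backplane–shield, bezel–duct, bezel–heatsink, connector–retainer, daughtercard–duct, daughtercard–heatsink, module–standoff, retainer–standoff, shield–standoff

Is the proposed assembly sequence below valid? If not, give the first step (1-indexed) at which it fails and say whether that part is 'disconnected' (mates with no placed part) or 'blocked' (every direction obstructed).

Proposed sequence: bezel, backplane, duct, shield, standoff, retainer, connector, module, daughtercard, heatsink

Invalid at step 10 (blocked)

1. bezel@(0, 0, 0) [-x clear] — {bezel}
2. backplane@(0, 1, 0) [+y clear] — {backplane, bezel}
3. duct@(1, 0, 0) [+x clear] — {backplane, bezel, duct}
4. shield@(0, 2, 0) [+y clear] — {backplane, bezel, duct, shield}
5. standoff@(1, 2, 0) [-z clear] — {backplane, bezel, duct, shield, standoff}
6. retainer@(1, 2, 1) [+x clear] — {backplane, bezel, duct, retainer, shield, standoff}
7. connector@(1, 2, 2) [+y clear] — {backplane, bezel, connector, duct, retainer, shield, standoff}
8. module@(1, 3, 0) [-x clear] — {backplane, bezel, connector, duct, module, retainer, shield, standoff}
9. daughtercard@(1, 0, -1) [+x clear] — {backplane, bezel, connector, daughtercard, duct, module, retainer, shield, standoff}
10. heatsink@(0, 0, -1) — +x/+z all obstructed ⇒ blocked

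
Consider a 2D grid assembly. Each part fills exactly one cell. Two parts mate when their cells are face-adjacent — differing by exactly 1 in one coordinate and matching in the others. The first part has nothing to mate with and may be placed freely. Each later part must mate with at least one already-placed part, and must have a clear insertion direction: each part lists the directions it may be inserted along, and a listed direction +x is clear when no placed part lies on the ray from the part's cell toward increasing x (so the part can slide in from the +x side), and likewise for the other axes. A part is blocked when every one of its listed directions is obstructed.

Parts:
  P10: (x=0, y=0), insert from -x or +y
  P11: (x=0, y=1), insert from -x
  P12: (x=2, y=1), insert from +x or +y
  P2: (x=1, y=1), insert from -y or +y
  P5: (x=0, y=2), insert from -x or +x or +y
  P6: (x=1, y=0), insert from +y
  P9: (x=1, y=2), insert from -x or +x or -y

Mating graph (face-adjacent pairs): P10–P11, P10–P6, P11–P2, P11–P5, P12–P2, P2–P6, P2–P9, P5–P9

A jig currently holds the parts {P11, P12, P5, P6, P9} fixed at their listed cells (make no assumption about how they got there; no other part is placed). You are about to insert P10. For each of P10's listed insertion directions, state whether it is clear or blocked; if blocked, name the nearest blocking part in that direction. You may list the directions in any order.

+y: blocked by P11; -x: clear

-x: ray from P10(0, 0) has no placed part ⇒ clear
+y: nearest on ray is P11@(0, 1) ⇒ blocked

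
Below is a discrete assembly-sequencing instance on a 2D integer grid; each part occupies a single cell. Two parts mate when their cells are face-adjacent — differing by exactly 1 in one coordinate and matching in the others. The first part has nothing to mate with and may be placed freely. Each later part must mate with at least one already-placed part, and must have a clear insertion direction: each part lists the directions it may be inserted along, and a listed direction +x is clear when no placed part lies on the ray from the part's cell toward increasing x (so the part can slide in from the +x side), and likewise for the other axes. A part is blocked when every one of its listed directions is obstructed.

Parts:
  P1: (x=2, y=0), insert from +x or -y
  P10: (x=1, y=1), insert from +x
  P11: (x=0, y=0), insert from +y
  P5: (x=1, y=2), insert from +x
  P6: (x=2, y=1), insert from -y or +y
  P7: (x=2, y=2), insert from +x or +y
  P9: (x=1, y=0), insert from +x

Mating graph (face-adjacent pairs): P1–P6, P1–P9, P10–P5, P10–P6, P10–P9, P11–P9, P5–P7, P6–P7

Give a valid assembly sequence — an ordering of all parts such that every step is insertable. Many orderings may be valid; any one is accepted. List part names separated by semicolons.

P10; P9; P11; P5; P1; P6; P7

1. P10@(1, 1) [+x clear] — {P10}
2. P9@(1, 0) [+x clear] — {P10, P9}
3. P11@(0, 0) [+y clear] — {P10, P11, P9}
4. P5@(1, 2) [+x clear] — {P10, P11, P5, P9}
5. P1@(2, 0) [+x clear] — {P1, P10, P11, P5, P9}
6. P6@(2, 1) [+y clear] — {P1, P10, P11, P5, P6, P9}
7. P7@(2, 2) [+x clear] — {P1, P10, P11, P5, P6, P7, P9}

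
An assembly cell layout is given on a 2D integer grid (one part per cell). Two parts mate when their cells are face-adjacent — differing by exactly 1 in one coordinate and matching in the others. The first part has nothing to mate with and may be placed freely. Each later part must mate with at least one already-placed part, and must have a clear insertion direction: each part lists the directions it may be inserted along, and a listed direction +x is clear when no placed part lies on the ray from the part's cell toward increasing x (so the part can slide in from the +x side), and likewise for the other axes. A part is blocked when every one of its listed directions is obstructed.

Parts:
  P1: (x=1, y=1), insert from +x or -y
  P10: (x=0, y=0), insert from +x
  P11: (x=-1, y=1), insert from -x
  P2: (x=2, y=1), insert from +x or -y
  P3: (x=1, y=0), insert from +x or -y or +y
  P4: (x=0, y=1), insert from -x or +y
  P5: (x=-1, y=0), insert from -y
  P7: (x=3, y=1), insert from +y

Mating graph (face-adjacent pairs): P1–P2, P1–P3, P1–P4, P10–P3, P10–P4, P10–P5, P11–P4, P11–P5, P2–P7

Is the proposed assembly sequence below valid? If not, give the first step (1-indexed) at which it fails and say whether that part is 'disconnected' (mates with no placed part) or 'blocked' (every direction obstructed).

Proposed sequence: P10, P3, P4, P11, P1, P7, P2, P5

1. P10@(0, 0) [+x clear] — {P10}
2. P3@(1, 0) [+x clear] — {P10, P3}
3. P4@(0, 1) [-x clear] — {P10, P3, P4}
4. P11@(-1, 1) [-x clear] — {P10, P11, P3, P4}
5. P1@(1, 1) [+x clear] — {P1, P10, P11, P3, P4}
6. P7@(3, 1) — no placed neighbour ⇒ disconnected

Invalid at step 6 (disconnected)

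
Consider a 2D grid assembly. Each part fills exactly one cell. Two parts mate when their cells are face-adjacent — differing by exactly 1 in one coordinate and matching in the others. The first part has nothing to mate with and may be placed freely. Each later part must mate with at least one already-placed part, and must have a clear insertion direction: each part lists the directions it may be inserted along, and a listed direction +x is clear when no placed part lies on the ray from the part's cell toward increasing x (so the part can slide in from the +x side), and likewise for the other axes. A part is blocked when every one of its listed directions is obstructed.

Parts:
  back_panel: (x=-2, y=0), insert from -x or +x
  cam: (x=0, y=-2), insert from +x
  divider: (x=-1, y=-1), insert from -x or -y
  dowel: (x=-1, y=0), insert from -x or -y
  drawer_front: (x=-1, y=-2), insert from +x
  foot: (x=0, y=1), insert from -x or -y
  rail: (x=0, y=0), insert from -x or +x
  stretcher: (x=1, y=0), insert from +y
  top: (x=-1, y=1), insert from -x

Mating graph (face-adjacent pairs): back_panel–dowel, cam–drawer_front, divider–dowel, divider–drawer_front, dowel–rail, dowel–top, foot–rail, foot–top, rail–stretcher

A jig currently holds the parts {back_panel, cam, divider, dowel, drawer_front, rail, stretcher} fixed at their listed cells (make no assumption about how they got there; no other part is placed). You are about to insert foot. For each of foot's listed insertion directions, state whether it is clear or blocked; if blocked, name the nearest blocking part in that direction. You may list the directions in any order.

-x: clear; -y: blocked by rail

-x: ray from foot(0, 1) has no placed part ⇒ clear
-y: nearest on ray is rail@(0, 0) ⇒ blocked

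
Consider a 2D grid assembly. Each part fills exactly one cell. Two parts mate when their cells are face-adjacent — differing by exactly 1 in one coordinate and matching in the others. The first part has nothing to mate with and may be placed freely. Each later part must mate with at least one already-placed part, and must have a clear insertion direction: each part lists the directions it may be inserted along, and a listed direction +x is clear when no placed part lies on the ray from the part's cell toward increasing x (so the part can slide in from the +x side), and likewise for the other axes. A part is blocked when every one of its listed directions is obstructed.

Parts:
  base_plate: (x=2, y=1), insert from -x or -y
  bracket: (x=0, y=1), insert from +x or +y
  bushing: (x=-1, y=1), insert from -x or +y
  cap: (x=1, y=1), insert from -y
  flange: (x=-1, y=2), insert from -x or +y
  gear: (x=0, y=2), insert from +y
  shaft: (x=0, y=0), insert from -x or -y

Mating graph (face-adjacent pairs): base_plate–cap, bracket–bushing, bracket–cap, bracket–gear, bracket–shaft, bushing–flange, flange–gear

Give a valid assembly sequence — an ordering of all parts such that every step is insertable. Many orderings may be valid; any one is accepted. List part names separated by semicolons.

cap; base_plate; bracket; gear; flange; shaft; bushing

1. cap@(1, 1) [-y clear] — {cap}
2. base_plate@(2, 1) [-y clear] — {base_plate, cap}
3. bracket@(0, 1) [+y clear] — {base_plate, bracket, cap}
4. gear@(0, 2) [+y clear] — {base_plate, bracket, cap, gear}
5. flange@(-1, 2) [-x clear] — {base_plate, bracket, cap, flange, gear}
6. shaft@(0, 0) [-x clear] — {base_plate, bracket, cap, flange, gear, shaft}
7. bushing@(-1, 1) [-x clear] — {base_plate, bracket, bushing, cap, flange, gear, shaft}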